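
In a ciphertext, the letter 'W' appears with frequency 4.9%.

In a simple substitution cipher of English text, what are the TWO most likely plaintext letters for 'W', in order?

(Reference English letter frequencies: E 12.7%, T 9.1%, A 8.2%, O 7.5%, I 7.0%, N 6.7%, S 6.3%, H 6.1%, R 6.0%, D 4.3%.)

Step 1: Observed frequency of 'W' is 4.9%.
Step 2: Compute distances to each reference frequency and sort:
  D (4.3%): difference = 0.6% <-- BEST
  R (6.0%): difference = 1.1% <-- RUNNER-UP
  H (6.1%): difference = 1.2%
  S (6.3%): difference = 1.4%
  N (6.7%): difference = 1.8%
Step 3: Most likely is 'D' (4.3%, diff 0.6%); second most likely is 'R' (6.0%, diff 1.1%).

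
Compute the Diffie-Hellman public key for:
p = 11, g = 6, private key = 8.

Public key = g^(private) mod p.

Step 1: A = g^a mod p = 6^8 mod 11.
  6^1 mod 11 = 6
  6^2 mod 11 = (6 * 6) mod 11 = 3
  6^3 mod 11 = (3 * 6) mod 11 = 7
  6^4 mod 11 = (7 * 6) mod 11 = 9
  6^5 mod 11 = (9 * 6) mod 11 = 10
  6^6 mod 11 = (10 * 6) mod 11 = 5
  6^7 mod 11 = (5 * 6) mod 11 = 8
  6^8 mod 11 = (8 * 6) mod 11 = 4
Result: A = 4.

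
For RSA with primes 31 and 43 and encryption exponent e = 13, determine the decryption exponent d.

Step 1: n = 31 * 43 = 1333.
Step 2: phi(n) = 30 * 42 = 1260.
Step 3: Find d such that 13 * d = 1 (mod 1260).
Step 4: d = 13^(-1) mod 1260 = 97.
Verification: 13 * 97 = 1261 = 1 * 1260 + 1.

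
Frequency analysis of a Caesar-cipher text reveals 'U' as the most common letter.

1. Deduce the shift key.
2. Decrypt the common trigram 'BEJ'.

Step 1: In English, 'E' is the most frequent letter (12.7%).
Step 2: The most frequent ciphertext letter is 'U' (position 20).
Step 3: Shift = (20 - 4) mod 26 = 16.
Step 4: Decrypt 'BEJ' by shifting back 16:
  B -> L
  E -> O
  J -> T
Step 5: 'BEJ' decrypts to 'LOT'.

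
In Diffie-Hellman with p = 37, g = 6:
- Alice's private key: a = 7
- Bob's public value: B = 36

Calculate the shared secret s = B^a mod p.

Step 1: s = B^a mod p = 36^7 mod 37.
  36^1 mod 37 = 36
  36^2 mod 37 = (36 * 36) mod 37 = 1
  36^3 mod 37 = (1 * 36) mod 37 = 36
  36^4 mod 37 = (36 * 36) mod 37 = 1
  36^5 mod 37 = (1 * 36) mod 37 = 36
  36^6 mod 37 = (36 * 36) mod 37 = 1
  36^7 mod 37 = (1 * 36) mod 37 = 36
Result: shared secret = 36.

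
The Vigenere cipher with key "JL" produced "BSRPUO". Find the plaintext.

Step 1: Extend key: JLJLJL
Step 2: Decrypt each letter (c - k) mod 26:
  B(1) - J(9) = (1-9) mod 26 = 18 = S
  S(18) - L(11) = (18-11) mod 26 = 7 = H
  R(17) - J(9) = (17-9) mod 26 = 8 = I
  P(15) - L(11) = (15-11) mod 26 = 4 = E
  U(20) - J(9) = (20-9) mod 26 = 11 = L
  O(14) - L(11) = (14-11) mod 26 = 3 = D
Plaintext: SHIELD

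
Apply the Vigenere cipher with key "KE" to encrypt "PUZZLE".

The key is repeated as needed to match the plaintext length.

Step 1: Repeat key to match plaintext length:
  Plaintext: PUZZLE
  Key:       KEKEKE
Step 2: Encrypt each letter:
  P(15) + K(10) = (15+10) mod 26 = 25 = Z
  U(20) + E(4) = (20+4) mod 26 = 24 = Y
  Z(25) + K(10) = (25+10) mod 26 = 9 = J
  Z(25) + E(4) = (25+4) mod 26 = 3 = D
  L(11) + K(10) = (11+10) mod 26 = 21 = V
  E(4) + E(4) = (4+4) mod 26 = 8 = I
Ciphertext: ZYJDVI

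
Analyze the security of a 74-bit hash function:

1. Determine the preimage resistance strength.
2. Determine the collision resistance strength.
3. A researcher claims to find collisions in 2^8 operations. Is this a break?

Step 1: Preimage resistance requires brute-force of 2^74 operations.
Step 2: Collision resistance (birthday bound) = 2^(74/2) = 2^37.
Step 3: The claimed attack costs 2^8 operations.
Step 4: Since 2^8 < 2^37, the claimed attack beats the generic birthday bound, so collision resistance is broken.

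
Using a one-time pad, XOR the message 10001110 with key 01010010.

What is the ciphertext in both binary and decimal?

Step 1: Write out the XOR operation bit by bit:
  Message: 10001110
  Key:     01010010
  XOR:     11011100
Step 2: Convert to decimal: 11011100 = 220.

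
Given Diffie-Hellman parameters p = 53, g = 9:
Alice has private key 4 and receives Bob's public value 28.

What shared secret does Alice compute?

Step 1: s = B^a mod p = 28^4 mod 53.
  28^1 mod 53 = 28
  28^2 mod 53 = (28 * 28) mod 53 = 42
  28^3 mod 53 = (42 * 28) mod 53 = 10
  28^4 mod 53 = (10 * 28) mod 53 = 15
Result: shared secret = 15.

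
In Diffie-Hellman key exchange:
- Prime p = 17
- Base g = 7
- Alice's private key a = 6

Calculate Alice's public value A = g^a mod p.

Step 1: A = g^a mod p = 7^6 mod 17.
  7^1 mod 17 = 7
  7^2 mod 17 = (7 * 7) mod 17 = 15
  7^3 mod 17 = (15 * 7) mod 17 = 3
  7^4 mod 17 = (3 * 7) mod 17 = 4
  7^5 mod 17 = (4 * 7) mod 17 = 11
  7^6 mod 17 = (11 * 7) mod 17 = 9
Result: A = 9.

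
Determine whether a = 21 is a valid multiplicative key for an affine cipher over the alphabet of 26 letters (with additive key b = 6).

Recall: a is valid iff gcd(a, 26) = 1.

Step 1: Compute gcd(21, 26).
Step 2: gcd(21, 26) = 1.
Since gcd = 1, 21 is coprime with 26, so it is a valid key.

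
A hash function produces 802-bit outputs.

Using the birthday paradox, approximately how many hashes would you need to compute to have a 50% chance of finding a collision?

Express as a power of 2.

Step 1: The birthday paradox gives collision probability ~50% after sqrt(2^n) = 2^(n/2) hashes.
Step 2: For 802-bit output: 2^(802/2) = 2^401.
Step 3: Approximately 2^401 hash computations needed.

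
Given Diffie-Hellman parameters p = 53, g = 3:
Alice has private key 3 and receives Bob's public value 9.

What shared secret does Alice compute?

Step 1: s = B^a mod p = 9^3 mod 53.
  9^1 mod 53 = 9
  9^2 mod 53 = (9 * 9) mod 53 = 28
  9^3 mod 53 = (28 * 9) mod 53 = 40
Result: shared secret = 40.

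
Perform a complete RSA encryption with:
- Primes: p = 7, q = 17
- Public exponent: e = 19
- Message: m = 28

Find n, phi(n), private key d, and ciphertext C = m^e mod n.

Step 1: n = 7 * 17 = 119.
Step 2: phi(n) = (7-1)(17-1) = 6 * 16 = 96.
Step 3: Find d = 19^(-1) mod 96 = 91.
  Verify: 19 * 91 = 1729 = 1 (mod 96).
Step 4: C = 28^19 mod 119 = 56.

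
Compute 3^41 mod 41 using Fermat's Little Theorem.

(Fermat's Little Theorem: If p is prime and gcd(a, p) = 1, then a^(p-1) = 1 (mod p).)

Step 1: Since 41 is prime, by Fermat's Little Theorem: 3^40 = 1 (mod 41).
Step 2: Reduce exponent: 41 mod 40 = 1.
Step 3: So 3^41 = 3^1 (mod 41).
Step 4: 3^1 mod 41 = 3.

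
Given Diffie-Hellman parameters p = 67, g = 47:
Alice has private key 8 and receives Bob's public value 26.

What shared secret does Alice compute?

Step 1: s = B^a mod p = 26^8 mod 67.
  26^1 mod 67 = 26
  26^2 mod 67 = (26 * 26) mod 67 = 6
  26^3 mod 67 = (6 * 26) mod 67 = 22
  26^4 mod 67 = (22 * 26) mod 67 = 36
  26^5 mod 67 = (36 * 26) mod 67 = 65
  26^6 mod 67 = (65 * 26) mod 67 = 15
  26^7 mod 67 = (15 * 26) mod 67 = 55
  26^8 mod 67 = (55 * 26) mod 67 = 23
Result: shared secret = 23.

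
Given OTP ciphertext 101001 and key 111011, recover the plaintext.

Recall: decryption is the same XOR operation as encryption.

Step 1: XOR ciphertext with key:
  Ciphertext: 101001
  Key:        111011
  XOR:        010010
Step 2: Plaintext = 010010 = 18 in decimal.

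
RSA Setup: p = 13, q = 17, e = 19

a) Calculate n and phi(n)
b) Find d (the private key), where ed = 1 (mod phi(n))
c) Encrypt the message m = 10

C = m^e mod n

Step 1: n = 13 * 17 = 221.
Step 2: phi(n) = (13-1)(17-1) = 12 * 16 = 192.
Step 3: Find d = 19^(-1) mod 192 = 91.
  Verify: 19 * 91 = 1729 = 1 (mod 192).
Step 4: C = 10^19 mod 221 = 218.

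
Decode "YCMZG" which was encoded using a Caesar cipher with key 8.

Step 1: Reverse the shift by subtracting 8 from each letter position.
  Y (position 24) -> position (24-8) mod 26 = 16 -> Q
  C (position 2) -> position (2-8) mod 26 = 20 -> U
  M (position 12) -> position (12-8) mod 26 = 4 -> E
  Z (position 25) -> position (25-8) mod 26 = 17 -> R
  G (position 6) -> position (6-8) mod 26 = 24 -> Y
Decrypted message: QUERY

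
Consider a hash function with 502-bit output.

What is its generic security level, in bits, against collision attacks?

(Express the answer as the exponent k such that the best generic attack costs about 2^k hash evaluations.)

Step 1: The hash has a 502-bit output.
Step 2: Collision resistance means it should be infeasible to find any x != y with h(x) = h(y).
By the birthday bound, a generic collision search succeeds after about sqrt(2^502) = 2^(502/2) = 2^251 evaluations.
Step 3: Security level = 251 bits.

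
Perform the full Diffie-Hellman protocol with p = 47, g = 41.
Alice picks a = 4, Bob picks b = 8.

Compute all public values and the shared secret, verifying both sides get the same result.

Step 1: A = g^a mod p = 41^4 mod 47 = 27.
Step 2: B = g^b mod p = 41^8 mod 47 = 24.
Step 3: Alice computes s = B^a mod p = 24^4 mod 47 = 3.
Step 4: Bob computes s = A^b mod p = 27^8 mod 47 = 3.
Both sides agree: shared secret = 3.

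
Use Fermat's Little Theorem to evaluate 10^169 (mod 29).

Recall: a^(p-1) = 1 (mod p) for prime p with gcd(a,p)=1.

Step 1: Since 29 is prime, by Fermat's Little Theorem: 10^28 = 1 (mod 29).
Step 2: Reduce exponent: 169 mod 28 = 1.
Step 3: So 10^169 = 10^1 (mod 29).
Step 4: 10^1 mod 29 = 10.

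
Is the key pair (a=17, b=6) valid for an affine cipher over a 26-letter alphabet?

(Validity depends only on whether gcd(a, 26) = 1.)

Step 1: Compute gcd(17, 26).
Step 2: gcd(17, 26) = 1.
Since gcd = 1, 17 is coprime with 26, so it is a valid key.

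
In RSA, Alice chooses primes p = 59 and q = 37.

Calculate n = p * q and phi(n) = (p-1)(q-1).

Step 1: n = p * q = 59 * 37 = 2183.
Step 2: phi(n) = (p-1)(q-1) = 58 * 36 = 2088.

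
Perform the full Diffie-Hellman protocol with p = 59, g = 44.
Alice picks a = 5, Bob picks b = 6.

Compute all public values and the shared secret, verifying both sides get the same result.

Step 1: A = g^a mod p = 44^5 mod 59 = 14.
Step 2: B = g^b mod p = 44^6 mod 59 = 26.
Step 3: Alice computes s = B^a mod p = 26^5 mod 59 = 15.
Step 4: Bob computes s = A^b mod p = 14^6 mod 59 = 15.
Both sides agree: shared secret = 15.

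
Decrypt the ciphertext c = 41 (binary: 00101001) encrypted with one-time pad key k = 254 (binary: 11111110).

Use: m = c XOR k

Step 1: XOR ciphertext with key:
  Ciphertext: 00101001
  Key:        11111110
  XOR:        11010111
Step 2: Plaintext = 11010111 = 215 in decimal.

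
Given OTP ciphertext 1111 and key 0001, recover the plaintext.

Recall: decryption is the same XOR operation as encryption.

Step 1: XOR ciphertext with key:
  Ciphertext: 1111
  Key:        0001
  XOR:        1110
Step 2: Plaintext = 1110 = 14 in decimal.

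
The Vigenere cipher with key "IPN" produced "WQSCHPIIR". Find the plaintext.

Step 1: Extend key: IPNIPNIPN
Step 2: Decrypt each letter (c - k) mod 26:
  W(22) - I(8) = (22-8) mod 26 = 14 = O
  Q(16) - P(15) = (16-15) mod 26 = 1 = B
  S(18) - N(13) = (18-13) mod 26 = 5 = F
  C(2) - I(8) = (2-8) mod 26 = 20 = U
  H(7) - P(15) = (7-15) mod 26 = 18 = S
  P(15) - N(13) = (15-13) mod 26 = 2 = C
  I(8) - I(8) = (8-8) mod 26 = 0 = A
  I(8) - P(15) = (8-15) mod 26 = 19 = T
  R(17) - N(13) = (17-13) mod 26 = 4 = E
Plaintext: OBFUSCATE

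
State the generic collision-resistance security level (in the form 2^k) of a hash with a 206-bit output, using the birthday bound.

Step 1: The birthday paradox gives collision probability ~50% after sqrt(2^n) = 2^(n/2) hashes.
Step 2: For 206-bit output: 2^(206/2) = 2^103.
Step 3: Approximately 2^103 hash computations needed.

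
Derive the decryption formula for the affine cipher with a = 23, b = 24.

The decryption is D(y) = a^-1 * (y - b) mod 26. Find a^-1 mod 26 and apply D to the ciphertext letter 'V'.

Step 1: Find a^-1, the modular inverse of 23 mod 26.
Step 2: We need 23 * a^-1 = 1 (mod 26).
Step 3: 23 * 17 = 391 = 15 * 26 + 1, so a^-1 = 17.
Step 4: D(y) = 17(y - 24) mod 26.
Step 5: Apply to 'V' (y = 21): D(21) = 17 * (21 - 24) mod 26 = 17 * -3 mod 26 = 1 -> 'B'.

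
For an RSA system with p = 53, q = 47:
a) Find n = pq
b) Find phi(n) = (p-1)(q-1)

Step 1: n = p * q = 53 * 47 = 2491.
Step 2: phi(n) = (p-1)(q-1) = 52 * 46 = 2392.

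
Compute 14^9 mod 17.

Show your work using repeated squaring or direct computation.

Step 1: Compute 14^9 mod 17 step by step, reducing modulo 17 at each step.
  14^1 mod 17 = 14
  14^2 mod 17 = (14 * 14) mod 17 = 9
  14^3 mod 17 = (9 * 14) mod 17 = 7
  14^4 mod 17 = (7 * 14) mod 17 = 13
  14^5 mod 17 = (13 * 14) mod 17 = 12
  14^6 mod 17 = (12 * 14) mod 17 = 15
  14^7 mod 17 = (15 * 14) mod 17 = 6
  14^8 mod 17 = (6 * 14) mod 17 = 16
  14^9 mod 17 = (16 * 14) mod 17 = 3
Step 2: Result = 3.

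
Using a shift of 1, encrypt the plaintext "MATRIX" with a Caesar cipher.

Step 1: For each letter, shift forward by 1 positions (mod 26).
  M (position 12) -> position (12+1) mod 26 = 13 -> N
  A (position 0) -> position (0+1) mod 26 = 1 -> B
  T (position 19) -> position (19+1) mod 26 = 20 -> U
  R (position 17) -> position (17+1) mod 26 = 18 -> S
  I (position 8) -> position (8+1) mod 26 = 9 -> J
  X (position 23) -> position (23+1) mod 26 = 24 -> Y
Result: NBUSJY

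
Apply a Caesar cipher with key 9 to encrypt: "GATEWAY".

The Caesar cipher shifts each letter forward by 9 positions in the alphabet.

Step 1: For each letter, shift forward by 9 positions (mod 26).
  G (position 6) -> position (6+9) mod 26 = 15 -> P
  A (position 0) -> position (0+9) mod 26 = 9 -> J
  T (position 19) -> position (19+9) mod 26 = 2 -> C
  E (position 4) -> position (4+9) mod 26 = 13 -> N
  W (position 22) -> position (22+9) mod 26 = 5 -> F
  A (position 0) -> position (0+9) mod 26 = 9 -> J
  Y (position 24) -> position (24+9) mod 26 = 7 -> H
Result: PJCNFJH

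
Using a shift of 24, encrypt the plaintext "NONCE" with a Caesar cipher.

Step 1: For each letter, shift forward by 24 positions (mod 26).
  N (position 13) -> position (13+24) mod 26 = 11 -> L
  O (position 14) -> position (14+24) mod 26 = 12 -> M
  N (position 13) -> position (13+24) mod 26 = 11 -> L
  C (position 2) -> position (2+24) mod 26 = 0 -> A
  E (position 4) -> position (4+24) mod 26 = 2 -> C
Result: LMLAC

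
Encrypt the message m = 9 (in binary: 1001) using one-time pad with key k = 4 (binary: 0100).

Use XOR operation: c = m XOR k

Step 1: Write out the XOR operation bit by bit:
  Message: 1001
  Key:     0100
  XOR:     1101
Step 2: Convert to decimal: 1101 = 13.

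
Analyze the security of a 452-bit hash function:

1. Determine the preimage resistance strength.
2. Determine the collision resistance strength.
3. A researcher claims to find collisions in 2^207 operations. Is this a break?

Step 1: Preimage resistance requires brute-force of 2^452 operations.
Step 2: Collision resistance (birthday bound) = 2^(452/2) = 2^226.
Step 3: The claimed attack costs 2^207 operations.
Step 4: Since 2^207 < 2^226, the claimed attack beats the generic birthday bound, so collision resistance is broken.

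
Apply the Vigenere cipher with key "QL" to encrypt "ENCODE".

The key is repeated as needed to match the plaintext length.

Step 1: Repeat key to match plaintext length:
  Plaintext: ENCODE
  Key:       QLQLQL
Step 2: Encrypt each letter:
  E(4) + Q(16) = (4+16) mod 26 = 20 = U
  N(13) + L(11) = (13+11) mod 26 = 24 = Y
  C(2) + Q(16) = (2+16) mod 26 = 18 = S
  O(14) + L(11) = (14+11) mod 26 = 25 = Z
  D(3) + Q(16) = (3+16) mod 26 = 19 = T
  E(4) + L(11) = (4+11) mod 26 = 15 = P
Ciphertext: UYSZTP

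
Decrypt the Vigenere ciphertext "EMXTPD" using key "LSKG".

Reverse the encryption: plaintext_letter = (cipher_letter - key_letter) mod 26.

Step 1: Extend key: LSKGLS
Step 2: Decrypt each letter (c - k) mod 26:
  E(4) - L(11) = (4-11) mod 26 = 19 = T
  M(12) - S(18) = (12-18) mod 26 = 20 = U
  X(23) - K(10) = (23-10) mod 26 = 13 = N
  T(19) - G(6) = (19-6) mod 26 = 13 = N
  P(15) - L(11) = (15-11) mod 26 = 4 = E
  D(3) - S(18) = (3-18) mod 26 = 11 = L
Plaintext: TUNNEL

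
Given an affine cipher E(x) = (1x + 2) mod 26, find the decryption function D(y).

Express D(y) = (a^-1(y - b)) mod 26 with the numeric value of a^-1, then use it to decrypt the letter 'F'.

Step 1: Find a^-1, the modular inverse of 1 mod 26.
Step 2: We need 1 * a^-1 = 1 (mod 26).
Step 3: 1 * 1 = 1 = 0 * 26 + 1, so a^-1 = 1.
Step 4: D(y) = 1(y - 2) mod 26.
Step 5: Apply to 'F' (y = 5): D(5) = 1 * (5 - 2) mod 26 = 1 * 3 mod 26 = 3 -> 'D'.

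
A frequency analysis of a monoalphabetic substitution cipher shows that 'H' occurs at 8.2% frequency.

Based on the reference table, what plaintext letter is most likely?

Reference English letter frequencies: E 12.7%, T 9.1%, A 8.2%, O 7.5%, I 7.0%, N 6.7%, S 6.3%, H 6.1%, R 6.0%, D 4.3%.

Step 1: The observed frequency is 8.2%.
Step 2: Compare with English frequencies:
  E: 12.7% (difference: 4.5%)
  T: 9.1% (difference: 0.9%)
  A: 8.2% (difference: 0.0%) <-- closest
  O: 7.5% (difference: 0.7%)
  I: 7.0% (difference: 1.2%)
  N: 6.7% (difference: 1.5%)
  S: 6.3% (difference: 1.9%)
  H: 6.1% (difference: 2.1%)
  R: 6.0% (difference: 2.2%)
  D: 4.3% (difference: 3.9%)
Step 3: 'H' most likely represents 'A' (frequency 8.2%).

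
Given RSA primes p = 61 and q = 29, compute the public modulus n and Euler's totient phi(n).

Step 1: n = p * q = 61 * 29 = 1769.
Step 2: phi(n) = (p-1)(q-1) = 60 * 28 = 1680.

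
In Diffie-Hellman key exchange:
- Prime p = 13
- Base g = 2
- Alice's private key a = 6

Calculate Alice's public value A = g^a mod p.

Step 1: A = g^a mod p = 2^6 mod 13.
  2^1 mod 13 = 2
  2^2 mod 13 = (2 * 2) mod 13 = 4
  2^3 mod 13 = (4 * 2) mod 13 = 8
  2^4 mod 13 = (8 * 2) mod 13 = 3
  2^5 mod 13 = (3 * 2) mod 13 = 6
  2^6 mod 13 = (6 * 2) mod 13 = 12
Result: A = 12.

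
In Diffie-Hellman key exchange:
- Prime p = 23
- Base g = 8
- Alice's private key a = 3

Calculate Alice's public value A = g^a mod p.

Step 1: A = g^a mod p = 8^3 mod 23.
  8^1 mod 23 = 8
  8^2 mod 23 = (8 * 8) mod 23 = 18
  8^3 mod 23 = (18 * 8) mod 23 = 6
Result: A = 6.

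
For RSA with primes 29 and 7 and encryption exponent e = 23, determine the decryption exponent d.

Step 1: n = 29 * 7 = 203.
Step 2: phi(n) = 28 * 6 = 168.
Step 3: Find d such that 23 * d = 1 (mod 168).
Step 4: d = 23^(-1) mod 168 = 95.
Verification: 23 * 95 = 2185 = 13 * 168 + 1.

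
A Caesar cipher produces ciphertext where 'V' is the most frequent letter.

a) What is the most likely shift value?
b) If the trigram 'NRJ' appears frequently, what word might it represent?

Step 1: In English, 'E' is the most frequent letter (12.7%).
Step 2: The most frequent ciphertext letter is 'V' (position 21).
Step 3: Shift = (21 - 4) mod 26 = 17.
Step 4: Decrypt 'NRJ' by shifting back 17:
  N -> W
  R -> A
  J -> S
Step 5: 'NRJ' decrypts to 'WAS'.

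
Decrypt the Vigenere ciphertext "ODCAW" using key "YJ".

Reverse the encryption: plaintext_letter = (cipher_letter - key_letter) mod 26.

Step 1: Extend key: YJYJY
Step 2: Decrypt each letter (c - k) mod 26:
  O(14) - Y(24) = (14-24) mod 26 = 16 = Q
  D(3) - J(9) = (3-9) mod 26 = 20 = U
  C(2) - Y(24) = (2-24) mod 26 = 4 = E
  A(0) - J(9) = (0-9) mod 26 = 17 = R
  W(22) - Y(24) = (22-24) mod 26 = 24 = Y
Plaintext: QUERY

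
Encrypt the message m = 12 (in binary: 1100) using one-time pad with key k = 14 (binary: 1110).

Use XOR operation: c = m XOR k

Step 1: Write out the XOR operation bit by bit:
  Message: 1100
  Key:     1110
  XOR:     0010
Step 2: Convert to decimal: 0010 = 2.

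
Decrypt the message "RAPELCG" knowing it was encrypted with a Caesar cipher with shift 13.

Step 1: Reverse the shift by subtracting 13 from each letter position.
  R (position 17) -> position (17-13) mod 26 = 4 -> E
  A (position 0) -> position (0-13) mod 26 = 13 -> N
  P (position 15) -> position (15-13) mod 26 = 2 -> C
  E (position 4) -> position (4-13) mod 26 = 17 -> R
  L (position 11) -> position (11-13) mod 26 = 24 -> Y
  C (position 2) -> position (2-13) mod 26 = 15 -> P
  G (position 6) -> position (6-13) mod 26 = 19 -> T
Decrypted message: ENCRYPT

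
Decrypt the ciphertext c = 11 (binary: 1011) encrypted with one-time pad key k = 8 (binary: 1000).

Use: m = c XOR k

Step 1: XOR ciphertext with key:
  Ciphertext: 1011
  Key:        1000
  XOR:        0011
Step 2: Plaintext = 0011 = 3 in decimal.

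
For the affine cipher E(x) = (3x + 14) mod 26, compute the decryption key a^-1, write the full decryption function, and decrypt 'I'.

Step 1: Find a^-1, the modular inverse of 3 mod 26.
Step 2: We need 3 * a^-1 = 1 (mod 26).
Step 3: 3 * 9 = 27 = 1 * 26 + 1, so a^-1 = 9.
Step 4: D(y) = 9(y - 14) mod 26.
Step 5: Apply to 'I' (y = 8): D(8) = 9 * (8 - 14) mod 26 = 9 * -6 mod 26 = 24 -> 'Y'.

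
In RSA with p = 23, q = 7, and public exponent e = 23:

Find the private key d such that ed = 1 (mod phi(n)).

Step 1: n = 23 * 7 = 161.
Step 2: phi(n) = 22 * 6 = 132.
Step 3: Find d such that 23 * d = 1 (mod 132).
Step 4: d = 23^(-1) mod 132 = 23.
Verification: 23 * 23 = 529 = 4 * 132 + 1.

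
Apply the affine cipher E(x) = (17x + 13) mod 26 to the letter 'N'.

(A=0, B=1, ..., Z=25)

Step 1: Convert 'N' to number: x = 13.
Step 2: E(13) = (17 * 13 + 13) mod 26 = 234 mod 26 = 0.
Step 3: Convert 0 back to letter: A.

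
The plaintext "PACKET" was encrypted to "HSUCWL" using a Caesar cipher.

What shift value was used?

Step 1: Compare first letters: P (position 15) -> H (position 7).
Step 2: Shift = (7 - 15) mod 26 = 18.
The shift value is 18.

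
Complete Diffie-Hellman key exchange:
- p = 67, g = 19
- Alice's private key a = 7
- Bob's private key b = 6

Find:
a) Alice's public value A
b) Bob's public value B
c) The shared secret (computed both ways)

Step 1: A = g^a mod p = 19^7 mod 67 = 16.
Step 2: B = g^b mod p = 19^6 mod 67 = 22.
Step 3: Alice computes s = B^a mod p = 22^7 mod 67 = 14.
Step 4: Bob computes s = A^b mod p = 16^6 mod 67 = 14.
Both sides agree: shared secret = 14.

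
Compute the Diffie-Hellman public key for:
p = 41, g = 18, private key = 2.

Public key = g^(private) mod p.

Step 1: A = g^a mod p = 18^2 mod 41.
  18^1 mod 41 = 18
  18^2 mod 41 = (18 * 18) mod 41 = 37
Result: A = 37.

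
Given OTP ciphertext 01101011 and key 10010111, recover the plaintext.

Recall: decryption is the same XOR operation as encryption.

Step 1: XOR ciphertext with key:
  Ciphertext: 01101011
  Key:        10010111
  XOR:        11111100
Step 2: Plaintext = 11111100 = 252 in decimal.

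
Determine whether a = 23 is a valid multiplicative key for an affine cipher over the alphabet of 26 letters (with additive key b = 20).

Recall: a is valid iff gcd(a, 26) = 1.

Step 1: Compute gcd(23, 26).
Step 2: gcd(23, 26) = 1.
Since gcd = 1, 23 is coprime with 26, so it is a valid key.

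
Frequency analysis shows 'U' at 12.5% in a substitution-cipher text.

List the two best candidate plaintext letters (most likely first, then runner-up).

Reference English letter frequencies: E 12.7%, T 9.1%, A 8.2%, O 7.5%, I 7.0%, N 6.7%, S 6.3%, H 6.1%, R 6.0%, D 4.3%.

Step 1: Observed frequency of 'U' is 12.5%.
Step 2: Compute distances to each reference frequency and sort:
  E (12.7%): difference = 0.2% <-- BEST
  T (9.1%): difference = 3.4% <-- RUNNER-UP
  A (8.2%): difference = 4.3%
  O (7.5%): difference = 5.0%
  I (7.0%): difference = 5.5%
Step 3: Most likely is 'E' (12.7%, diff 0.2%); second most likely is 'T' (9.1%, diff 3.4%).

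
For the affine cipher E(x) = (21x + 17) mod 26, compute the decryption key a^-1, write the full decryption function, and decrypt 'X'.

Step 1: Find a^-1, the modular inverse of 21 mod 26.
Step 2: We need 21 * a^-1 = 1 (mod 26).
Step 3: 21 * 5 = 105 = 4 * 26 + 1, so a^-1 = 5.
Step 4: D(y) = 5(y - 17) mod 26.
Step 5: Apply to 'X' (y = 23): D(23) = 5 * (23 - 17) mod 26 = 5 * 6 mod 26 = 4 -> 'E'.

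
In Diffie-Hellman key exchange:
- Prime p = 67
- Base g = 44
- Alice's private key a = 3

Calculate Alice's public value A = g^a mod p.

Step 1: A = g^a mod p = 44^3 mod 67.
  44^1 mod 67 = 44
  44^2 mod 67 = (44 * 44) mod 67 = 60
  44^3 mod 67 = (60 * 44) mod 67 = 27
Result: A = 27.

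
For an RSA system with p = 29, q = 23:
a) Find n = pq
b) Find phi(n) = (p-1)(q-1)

Step 1: n = p * q = 29 * 23 = 667.
Step 2: phi(n) = (p-1)(q-1) = 28 * 22 = 616.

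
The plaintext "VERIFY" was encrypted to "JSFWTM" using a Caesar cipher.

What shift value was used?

Step 1: Compare first letters: V (position 21) -> J (position 9).
Step 2: Shift = (9 - 21) mod 26 = 14.
The shift value is 14.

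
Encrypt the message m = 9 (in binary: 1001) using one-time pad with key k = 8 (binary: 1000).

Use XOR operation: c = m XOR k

Step 1: Write out the XOR operation bit by bit:
  Message: 1001
  Key:     1000
  XOR:     0001
Step 2: Convert to decimal: 0001 = 1.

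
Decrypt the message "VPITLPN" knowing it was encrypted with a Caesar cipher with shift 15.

Step 1: Reverse the shift by subtracting 15 from each letter position.
  V (position 21) -> position (21-15) mod 26 = 6 -> G
  P (position 15) -> position (15-15) mod 26 = 0 -> A
  I (position 8) -> position (8-15) mod 26 = 19 -> T
  T (position 19) -> position (19-15) mod 26 = 4 -> E
  L (position 11) -> position (11-15) mod 26 = 22 -> W
  P (position 15) -> position (15-15) mod 26 = 0 -> A
  N (position 13) -> position (13-15) mod 26 = 24 -> Y
Decrypted message: GATEWAY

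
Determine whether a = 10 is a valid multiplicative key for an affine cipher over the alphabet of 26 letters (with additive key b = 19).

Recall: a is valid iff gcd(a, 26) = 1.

Step 1: Compute gcd(10, 26).
Step 2: gcd(10, 26) = 2.
Since gcd = 2 != 1, 10 shares a common factor with 26, so it cannot be used.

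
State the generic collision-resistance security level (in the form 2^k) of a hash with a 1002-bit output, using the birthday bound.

Step 1: The birthday paradox gives collision probability ~50% after sqrt(2^n) = 2^(n/2) hashes.
Step 2: For 1002-bit output: 2^(1002/2) = 2^501.
Step 3: Approximately 2^501 hash computations needed.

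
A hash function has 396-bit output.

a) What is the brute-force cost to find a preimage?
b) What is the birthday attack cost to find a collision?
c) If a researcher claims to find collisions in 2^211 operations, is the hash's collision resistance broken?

Step 1: Preimage resistance requires brute-force of 2^396 operations.
Step 2: Collision resistance (birthday bound) = 2^(396/2) = 2^198.
Step 3: The claimed attack costs 2^211 operations.
Step 4: Since 2^211 >= 2^198, the claimed attack is no faster than the generic birthday attack, so this does not break collision resistance.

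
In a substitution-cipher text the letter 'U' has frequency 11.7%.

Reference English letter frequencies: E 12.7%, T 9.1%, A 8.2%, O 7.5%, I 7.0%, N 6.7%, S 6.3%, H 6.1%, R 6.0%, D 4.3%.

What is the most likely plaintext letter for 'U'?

Step 1: The observed frequency is 11.7%.
Step 2: Compare with English frequencies:
  E: 12.7% (difference: 1.0%) <-- closest
  T: 9.1% (difference: 2.6%)
  A: 8.2% (difference: 3.5%)
  O: 7.5% (difference: 4.2%)
  I: 7.0% (difference: 4.7%)
  N: 6.7% (difference: 5.0%)
  S: 6.3% (difference: 5.4%)
  H: 6.1% (difference: 5.6%)
  R: 6.0% (difference: 5.7%)
  D: 4.3% (difference: 7.4%)
Step 3: 'U' most likely represents 'E' (frequency 12.7%).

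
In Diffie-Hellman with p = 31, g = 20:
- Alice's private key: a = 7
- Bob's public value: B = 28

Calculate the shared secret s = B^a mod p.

Step 1: s = B^a mod p = 28^7 mod 31.
  28^1 mod 31 = 28
  28^2 mod 31 = (28 * 28) mod 31 = 9
  28^3 mod 31 = (9 * 28) mod 31 = 4
  28^4 mod 31 = (4 * 28) mod 31 = 19
  28^5 mod 31 = (19 * 28) mod 31 = 5
  28^6 mod 31 = (5 * 28) mod 31 = 16
  28^7 mod 31 = (16 * 28) mod 31 = 14
Result: shared secret = 14.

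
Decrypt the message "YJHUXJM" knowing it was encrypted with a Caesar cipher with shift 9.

Step 1: Reverse the shift by subtracting 9 from each letter position.
  Y (position 24) -> position (24-9) mod 26 = 15 -> P
  J (position 9) -> position (9-9) mod 26 = 0 -> A
  H (position 7) -> position (7-9) mod 26 = 24 -> Y
  U (position 20) -> position (20-9) mod 26 = 11 -> L
  X (position 23) -> position (23-9) mod 26 = 14 -> O
  J (position 9) -> position (9-9) mod 26 = 0 -> A
  M (position 12) -> position (12-9) mod 26 = 3 -> D
Decrypted message: PAYLOAD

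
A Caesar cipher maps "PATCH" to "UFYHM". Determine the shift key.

Step 1: Compare first letters: P (position 15) -> U (position 20).
Step 2: Shift = (20 - 15) mod 26 = 5.
The shift value is 5.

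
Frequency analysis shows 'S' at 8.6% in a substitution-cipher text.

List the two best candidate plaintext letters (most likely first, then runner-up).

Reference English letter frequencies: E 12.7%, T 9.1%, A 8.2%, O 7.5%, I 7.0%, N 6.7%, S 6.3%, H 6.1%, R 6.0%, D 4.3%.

Step 1: Observed frequency of 'S' is 8.6%.
Step 2: Compute distances to each reference frequency and sort:
  A (8.2%): difference = 0.4% <-- BEST
  T (9.1%): difference = 0.5% <-- RUNNER-UP
  O (7.5%): difference = 1.1%
  I (7.0%): difference = 1.6%
  N (6.7%): difference = 1.9%
Step 3: Most likely is 'A' (8.2%, diff 0.4%); second most likely is 'T' (9.1%, diff 0.5%).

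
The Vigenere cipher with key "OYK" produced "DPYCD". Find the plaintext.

Step 1: Extend key: OYKOY
Step 2: Decrypt each letter (c - k) mod 26:
  D(3) - O(14) = (3-14) mod 26 = 15 = P
  P(15) - Y(24) = (15-24) mod 26 = 17 = R
  Y(24) - K(10) = (24-10) mod 26 = 14 = O
  C(2) - O(14) = (2-14) mod 26 = 14 = O
  D(3) - Y(24) = (3-24) mod 26 = 5 = F
Plaintext: PROOF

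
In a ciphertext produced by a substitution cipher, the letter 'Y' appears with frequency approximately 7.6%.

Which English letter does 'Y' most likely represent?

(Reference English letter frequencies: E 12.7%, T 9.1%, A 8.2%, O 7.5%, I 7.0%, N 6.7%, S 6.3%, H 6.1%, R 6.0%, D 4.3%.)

Step 1: The observed frequency is 7.6%.
Step 2: Compare with English frequencies:
  E: 12.7% (difference: 5.1%)
  T: 9.1% (difference: 1.5%)
  A: 8.2% (difference: 0.6%)
  O: 7.5% (difference: 0.1%) <-- closest
  I: 7.0% (difference: 0.6%)
  N: 6.7% (difference: 0.9%)
  S: 6.3% (difference: 1.3%)
  H: 6.1% (difference: 1.5%)
  R: 6.0% (difference: 1.6%)
  D: 4.3% (difference: 3.3%)
Step 3: 'Y' most likely represents 'O' (frequency 7.5%).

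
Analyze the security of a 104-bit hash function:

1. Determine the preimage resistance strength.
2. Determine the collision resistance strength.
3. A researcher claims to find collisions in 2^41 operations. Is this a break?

Step 1: Preimage resistance requires brute-force of 2^104 operations.
Step 2: Collision resistance (birthday bound) = 2^(104/2) = 2^52.
Step 3: The claimed attack costs 2^41 operations.
Step 4: Since 2^41 < 2^52, the claimed attack beats the generic birthday bound, so collision resistance is broken.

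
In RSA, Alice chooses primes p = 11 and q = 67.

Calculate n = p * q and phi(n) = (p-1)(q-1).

Step 1: n = p * q = 11 * 67 = 737.
Step 2: phi(n) = (p-1)(q-1) = 10 * 66 = 660.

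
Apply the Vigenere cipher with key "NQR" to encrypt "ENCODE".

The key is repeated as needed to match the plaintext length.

Step 1: Repeat key to match plaintext length:
  Plaintext: ENCODE
  Key:       NQRNQR
Step 2: Encrypt each letter:
  E(4) + N(13) = (4+13) mod 26 = 17 = R
  N(13) + Q(16) = (13+16) mod 26 = 3 = D
  C(2) + R(17) = (2+17) mod 26 = 19 = T
  O(14) + N(13) = (14+13) mod 26 = 1 = B
  D(3) + Q(16) = (3+16) mod 26 = 19 = T
  E(4) + R(17) = (4+17) mod 26 = 21 = V
Ciphertext: RDTBTV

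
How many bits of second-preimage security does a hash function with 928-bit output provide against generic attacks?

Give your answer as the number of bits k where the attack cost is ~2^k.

Step 1: The hash has a 928-bit output.
Step 2: Second-preimage resistance means: given a specific input x, it should be infeasible to find a different y with h(y) = h(x).
With a 928-bit output, a generic search for a second preimage costs about 2^928 evaluations (each trial matches the fixed target with probability 2^-928).
Step 3: Security level = 928 bits.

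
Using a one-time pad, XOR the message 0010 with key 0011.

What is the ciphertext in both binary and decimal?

Step 1: Write out the XOR operation bit by bit:
  Message: 0010
  Key:     0011
  XOR:     0001
Step 2: Convert to decimal: 0001 = 1.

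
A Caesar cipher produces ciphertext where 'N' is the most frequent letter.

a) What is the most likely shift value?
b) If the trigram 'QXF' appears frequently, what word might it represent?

Step 1: In English, 'E' is the most frequent letter (12.7%).
Step 2: The most frequent ciphertext letter is 'N' (position 13).
Step 3: Shift = (13 - 4) mod 26 = 9.
Step 4: Decrypt 'QXF' by shifting back 9:
  Q -> H
  X -> O
  F -> W
Step 5: 'QXF' decrypts to 'HOW'.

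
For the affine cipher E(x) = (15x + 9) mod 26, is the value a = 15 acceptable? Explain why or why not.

Step 1: Compute gcd(15, 26).
Step 2: gcd(15, 26) = 1.
Since gcd = 1, 15 is coprime with 26, so it is a valid key.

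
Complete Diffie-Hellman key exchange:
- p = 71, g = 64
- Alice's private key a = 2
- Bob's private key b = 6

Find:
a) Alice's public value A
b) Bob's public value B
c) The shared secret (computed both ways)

Step 1: A = g^a mod p = 64^2 mod 71 = 49.
Step 2: B = g^b mod p = 64^6 mod 71 = 2.
Step 3: Alice computes s = B^a mod p = 2^2 mod 71 = 4.
Step 4: Bob computes s = A^b mod p = 49^6 mod 71 = 4.
Both sides agree: shared secret = 4.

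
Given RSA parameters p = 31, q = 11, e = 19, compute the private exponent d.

Step 1: n = 31 * 11 = 341.
Step 2: phi(n) = 30 * 10 = 300.
Step 3: Find d such that 19 * d = 1 (mod 300).
Step 4: d = 19^(-1) mod 300 = 79.
Verification: 19 * 79 = 1501 = 5 * 300 + 1.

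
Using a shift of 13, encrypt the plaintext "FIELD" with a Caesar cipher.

Step 1: For each letter, shift forward by 13 positions (mod 26).
  F (position 5) -> position (5+13) mod 26 = 18 -> S
  I (position 8) -> position (8+13) mod 26 = 21 -> V
  E (position 4) -> position (4+13) mod 26 = 17 -> R
  L (position 11) -> position (11+13) mod 26 = 24 -> Y
  D (position 3) -> position (3+13) mod 26 = 16 -> Q
Result: SVRYQ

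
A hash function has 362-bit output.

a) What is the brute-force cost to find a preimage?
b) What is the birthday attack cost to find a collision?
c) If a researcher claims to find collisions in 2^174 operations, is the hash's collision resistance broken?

Step 1: Preimage resistance requires brute-force of 2^362 operations.
Step 2: Collision resistance (birthday bound) = 2^(362/2) = 2^181.
Step 3: The claimed attack costs 2^174 operations.
Step 4: Since 2^174 < 2^181, the claimed attack beats the generic birthday bound, so collision resistance is broken.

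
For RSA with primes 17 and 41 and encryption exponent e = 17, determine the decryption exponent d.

Step 1: n = 17 * 41 = 697.
Step 2: phi(n) = 16 * 40 = 640.
Step 3: Find d such that 17 * d = 1 (mod 640).
Step 4: d = 17^(-1) mod 640 = 113.
Verification: 17 * 113 = 1921 = 3 * 640 + 1.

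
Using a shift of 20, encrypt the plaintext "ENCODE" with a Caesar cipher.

Step 1: For each letter, shift forward by 20 positions (mod 26).
  E (position 4) -> position (4+20) mod 26 = 24 -> Y
  N (position 13) -> position (13+20) mod 26 = 7 -> H
  C (position 2) -> position (2+20) mod 26 = 22 -> W
  O (position 14) -> position (14+20) mod 26 = 8 -> I
  D (position 3) -> position (3+20) mod 26 = 23 -> X
  E (position 4) -> position (4+20) mod 26 = 24 -> Y
Result: YHWIXY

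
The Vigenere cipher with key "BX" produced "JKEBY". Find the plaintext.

Step 1: Extend key: BXBXB
Step 2: Decrypt each letter (c - k) mod 26:
  J(9) - B(1) = (9-1) mod 26 = 8 = I
  K(10) - X(23) = (10-23) mod 26 = 13 = N
  E(4) - B(1) = (4-1) mod 26 = 3 = D
  B(1) - X(23) = (1-23) mod 26 = 4 = E
  Y(24) - B(1) = (24-1) mod 26 = 23 = X
Plaintext: INDEX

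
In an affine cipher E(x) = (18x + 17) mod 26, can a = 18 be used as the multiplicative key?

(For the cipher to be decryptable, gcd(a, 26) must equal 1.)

Step 1: Compute gcd(18, 26).
Step 2: gcd(18, 26) = 2.
Since gcd = 2 != 1, 18 shares a common factor with 26, so it cannot be used.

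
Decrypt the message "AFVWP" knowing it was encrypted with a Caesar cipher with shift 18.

Step 1: Reverse the shift by subtracting 18 from each letter position.
  A (position 0) -> position (0-18) mod 26 = 8 -> I
  F (position 5) -> position (5-18) mod 26 = 13 -> N
  V (position 21) -> position (21-18) mod 26 = 3 -> D
  W (position 22) -> position (22-18) mod 26 = 4 -> E
  P (position 15) -> position (15-18) mod 26 = 23 -> X
Decrypted message: INDEX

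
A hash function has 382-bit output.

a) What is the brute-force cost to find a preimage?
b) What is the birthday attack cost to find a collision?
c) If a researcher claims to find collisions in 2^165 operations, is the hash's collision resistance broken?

Step 1: Preimage resistance requires brute-force of 2^382 operations.
Step 2: Collision resistance (birthday bound) = 2^(382/2) = 2^191.
Step 3: The claimed attack costs 2^165 operations.
Step 4: Since 2^165 < 2^191, the claimed attack beats the generic birthday bound, so collision resistance is broken.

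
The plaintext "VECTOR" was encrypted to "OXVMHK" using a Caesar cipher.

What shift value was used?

Step 1: Compare first letters: V (position 21) -> O (position 14).
Step 2: Shift = (14 - 21) mod 26 = 19.
The shift value is 19.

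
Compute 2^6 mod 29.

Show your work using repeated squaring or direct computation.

Step 1: Compute 2^6 mod 29 step by step, reducing modulo 29 at each step.
  2^1 mod 29 = 2
  2^2 mod 29 = (2 * 2) mod 29 = 4
  2^3 mod 29 = (4 * 2) mod 29 = 8
  2^4 mod 29 = (8 * 2) mod 29 = 16
  2^5 mod 29 = (16 * 2) mod 29 = 3
  2^6 mod 29 = (3 * 2) mod 29 = 6
Step 2: Result = 6.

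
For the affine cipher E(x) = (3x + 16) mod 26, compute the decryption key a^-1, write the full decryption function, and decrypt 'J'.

Step 1: Find a^-1, the modular inverse of 3 mod 26.
Step 2: We need 3 * a^-1 = 1 (mod 26).
Step 3: 3 * 9 = 27 = 1 * 26 + 1, so a^-1 = 9.
Step 4: D(y) = 9(y - 16) mod 26.
Step 5: Apply to 'J' (y = 9): D(9) = 9 * (9 - 16) mod 26 = 9 * -7 mod 26 = 15 -> 'P'.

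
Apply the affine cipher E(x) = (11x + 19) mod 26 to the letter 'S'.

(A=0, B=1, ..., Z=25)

Step 1: Convert 'S' to number: x = 18.
Step 2: E(18) = (11 * 18 + 19) mod 26 = 217 mod 26 = 9.
Step 3: Convert 9 back to letter: J.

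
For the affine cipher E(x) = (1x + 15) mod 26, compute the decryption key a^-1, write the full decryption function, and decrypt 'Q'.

Step 1: Find a^-1, the modular inverse of 1 mod 26.
Step 2: We need 1 * a^-1 = 1 (mod 26).
Step 3: 1 * 1 = 1 = 0 * 26 + 1, so a^-1 = 1.
Step 4: D(y) = 1(y - 15) mod 26.
Step 5: Apply to 'Q' (y = 16): D(16) = 1 * (16 - 15) mod 26 = 1 * 1 mod 26 = 1 -> 'B'.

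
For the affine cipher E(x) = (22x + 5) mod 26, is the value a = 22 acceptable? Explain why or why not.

Step 1: Compute gcd(22, 26).
Step 2: gcd(22, 26) = 2.
Since gcd = 2 != 1, 22 shares a common factor with 26, so it cannot be used.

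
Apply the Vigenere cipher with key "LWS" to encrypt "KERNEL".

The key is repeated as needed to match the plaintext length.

Step 1: Repeat key to match plaintext length:
  Plaintext: KERNEL
  Key:       LWSLWS
Step 2: Encrypt each letter:
  K(10) + L(11) = (10+11) mod 26 = 21 = V
  E(4) + W(22) = (4+22) mod 26 = 0 = A
  R(17) + S(18) = (17+18) mod 26 = 9 = J
  N(13) + L(11) = (13+11) mod 26 = 24 = Y
  E(4) + W(22) = (4+22) mod 26 = 0 = A
  L(11) + S(18) = (11+18) mod 26 = 3 = D
Ciphertext: VAJYAD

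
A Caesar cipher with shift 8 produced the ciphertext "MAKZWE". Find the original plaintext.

Step 1: Reverse the shift by subtracting 8 from each letter position.
  M (position 12) -> position (12-8) mod 26 = 4 -> E
  A (position 0) -> position (0-8) mod 26 = 18 -> S
  K (position 10) -> position (10-8) mod 26 = 2 -> C
  Z (position 25) -> position (25-8) mod 26 = 17 -> R
  W (position 22) -> position (22-8) mod 26 = 14 -> O
  E (position 4) -> position (4-8) mod 26 = 22 -> W
Decrypted message: ESCROW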